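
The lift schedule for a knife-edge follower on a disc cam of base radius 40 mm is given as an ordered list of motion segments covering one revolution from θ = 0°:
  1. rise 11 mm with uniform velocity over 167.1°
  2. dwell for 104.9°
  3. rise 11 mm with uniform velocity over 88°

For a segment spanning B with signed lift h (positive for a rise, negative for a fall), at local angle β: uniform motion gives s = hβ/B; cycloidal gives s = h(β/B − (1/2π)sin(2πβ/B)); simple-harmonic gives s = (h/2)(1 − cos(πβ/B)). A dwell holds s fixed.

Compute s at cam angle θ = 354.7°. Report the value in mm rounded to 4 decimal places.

seg 1 [0°–167.1°] uniform, h=11: full span → s += 11 → s = 11.0000
seg 2 [167.1°–272°] dwell: s stays 11.0000
seg 3 [272°–360°] uniform, h=11: θ=354.7° here. β=82.7, B=88. 11·82.7/88 = 10.3375 → s = 21.3375

21.3375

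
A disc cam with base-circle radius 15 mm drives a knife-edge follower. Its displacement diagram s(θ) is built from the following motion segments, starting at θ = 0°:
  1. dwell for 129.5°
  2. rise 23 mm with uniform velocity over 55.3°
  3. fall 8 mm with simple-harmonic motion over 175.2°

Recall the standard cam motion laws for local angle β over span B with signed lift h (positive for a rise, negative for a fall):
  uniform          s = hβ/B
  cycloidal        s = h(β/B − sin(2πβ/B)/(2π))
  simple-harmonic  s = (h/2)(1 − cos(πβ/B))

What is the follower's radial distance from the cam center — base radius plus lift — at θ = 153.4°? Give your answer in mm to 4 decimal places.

seg 1 [0°–129.5°] dwell: s stays 0.0000
seg 2 [129.5°–184.8°] uniform, h=23: θ=153.4° here. β=23.9, B=55.3. 23·23.9/55.3 = 9.9403 → s = 9.9403
radial distance = base radius + s = 15 + 9.9403 = 24.9403

24.9403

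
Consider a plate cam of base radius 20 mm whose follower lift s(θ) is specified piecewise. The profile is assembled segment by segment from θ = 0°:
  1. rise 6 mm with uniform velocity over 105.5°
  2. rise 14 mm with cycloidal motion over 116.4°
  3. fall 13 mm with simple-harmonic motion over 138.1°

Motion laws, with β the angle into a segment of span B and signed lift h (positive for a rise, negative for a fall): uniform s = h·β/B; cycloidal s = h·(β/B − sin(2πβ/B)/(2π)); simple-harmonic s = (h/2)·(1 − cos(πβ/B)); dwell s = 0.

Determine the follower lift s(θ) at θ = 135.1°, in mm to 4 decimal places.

seg 1 [0°–105.5°] uniform, h=6: full span → s += 6 → s = 6.0000
seg 2 [105.5°–221.9°] cycloidal, h=14: θ=135.1° here. β=29.6, B=116.4. 14·(0.2543 − sin(2π·0.2543)/(2π)) = 1.3328 → s = 7.3328

7.3328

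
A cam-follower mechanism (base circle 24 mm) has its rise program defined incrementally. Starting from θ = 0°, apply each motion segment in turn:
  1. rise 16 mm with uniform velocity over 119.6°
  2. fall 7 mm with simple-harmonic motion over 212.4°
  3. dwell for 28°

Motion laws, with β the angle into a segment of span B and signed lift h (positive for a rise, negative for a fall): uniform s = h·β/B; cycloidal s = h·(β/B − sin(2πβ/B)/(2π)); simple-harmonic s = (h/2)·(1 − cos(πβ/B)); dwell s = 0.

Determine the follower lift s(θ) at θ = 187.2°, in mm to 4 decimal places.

seg 1 [0°–119.6°] uniform, h=16: full span → s += 16 → s = 16.0000
seg 2 [119.6°–332°] simple-harmonic, h=-7: θ=187.2° here. β=67.6, B=212.4. -7/2·(1 − cos(π·0.3183)) = -1.6085 → s = 14.3915

14.3915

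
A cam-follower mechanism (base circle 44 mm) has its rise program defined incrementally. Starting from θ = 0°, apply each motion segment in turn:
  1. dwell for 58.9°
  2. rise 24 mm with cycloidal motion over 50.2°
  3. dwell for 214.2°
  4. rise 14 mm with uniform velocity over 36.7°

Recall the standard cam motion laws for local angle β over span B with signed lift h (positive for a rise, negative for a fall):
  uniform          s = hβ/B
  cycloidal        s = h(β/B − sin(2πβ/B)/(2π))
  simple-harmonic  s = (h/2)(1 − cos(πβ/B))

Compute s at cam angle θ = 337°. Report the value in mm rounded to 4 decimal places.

seg 1 [0°–58.9°] dwell: s stays 0.0000
seg 2 [58.9°–109.1°] cycloidal, h=24: full span → s += 24 → s = 24.0000
seg 3 [109.1°–323.3°] dwell: s stays 24.0000
seg 4 [323.3°–360°] uniform, h=14: θ=337° here. β=13.7, B=36.7. 14·13.7/36.7 = 5.2262 → s = 29.2262

29.2262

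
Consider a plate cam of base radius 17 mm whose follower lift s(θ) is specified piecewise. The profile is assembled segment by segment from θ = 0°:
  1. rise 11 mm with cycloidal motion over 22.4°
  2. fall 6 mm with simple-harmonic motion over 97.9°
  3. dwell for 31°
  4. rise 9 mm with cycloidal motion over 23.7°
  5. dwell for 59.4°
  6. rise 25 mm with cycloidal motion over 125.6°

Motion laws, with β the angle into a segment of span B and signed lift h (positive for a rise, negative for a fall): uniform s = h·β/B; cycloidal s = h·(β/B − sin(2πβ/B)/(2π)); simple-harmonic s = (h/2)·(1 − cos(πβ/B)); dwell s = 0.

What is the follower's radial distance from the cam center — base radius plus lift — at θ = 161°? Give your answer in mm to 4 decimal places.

seg 1 [0°–22.4°] cycloidal, h=11: full span → s += 11 → s = 11.0000
seg 2 [22.4°–120.3°] simple-harmonic, h=-6: full span → s += -6 → s = 5.0000
seg 3 [120.3°–151.3°] dwell: s stays 5.0000
seg 4 [151.3°–175°] cycloidal, h=9: θ=161° here. β=9.7, B=23.7. 9·(0.4093 − sin(2π·0.4093)/(2π)) = 2.9106 → s = 7.9106
radial distance = base radius + s = 17 + 7.9106 = 24.9106

24.9106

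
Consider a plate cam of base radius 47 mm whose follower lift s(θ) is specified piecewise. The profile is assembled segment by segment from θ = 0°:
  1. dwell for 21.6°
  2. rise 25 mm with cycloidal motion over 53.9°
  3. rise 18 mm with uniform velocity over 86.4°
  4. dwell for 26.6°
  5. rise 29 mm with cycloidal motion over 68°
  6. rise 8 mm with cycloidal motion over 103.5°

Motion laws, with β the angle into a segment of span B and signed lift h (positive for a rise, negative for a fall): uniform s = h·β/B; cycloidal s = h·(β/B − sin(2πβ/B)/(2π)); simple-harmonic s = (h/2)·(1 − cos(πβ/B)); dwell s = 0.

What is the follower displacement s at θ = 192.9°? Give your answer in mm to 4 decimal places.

seg 1 [0°–21.6°] dwell: s stays 0.0000
seg 2 [21.6°–75.5°] cycloidal, h=25: full span → s += 25 → s = 25.0000
seg 3 [75.5°–161.9°] uniform, h=18: full span → s += 18 → s = 43.0000
seg 4 [161.9°–188.5°] dwell: s stays 43.0000
seg 5 [188.5°–256.5°] cycloidal, h=29: θ=192.9° here. β=4.4, B=68. 29·(0.0647 − sin(2π·0.0647)/(2π)) = 0.0513 → s = 43.0513

43.0513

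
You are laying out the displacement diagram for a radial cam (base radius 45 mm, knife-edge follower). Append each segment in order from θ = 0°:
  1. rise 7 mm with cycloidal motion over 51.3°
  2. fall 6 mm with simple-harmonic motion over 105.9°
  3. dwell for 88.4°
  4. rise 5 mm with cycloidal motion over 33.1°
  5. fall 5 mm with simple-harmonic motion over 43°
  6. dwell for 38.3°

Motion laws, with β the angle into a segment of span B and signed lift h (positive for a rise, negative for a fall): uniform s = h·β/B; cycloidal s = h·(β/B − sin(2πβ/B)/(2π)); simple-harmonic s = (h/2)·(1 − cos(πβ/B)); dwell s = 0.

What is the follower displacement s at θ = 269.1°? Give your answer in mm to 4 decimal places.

seg 1 [0°–51.3°] cycloidal, h=7: full span → s += 7 → s = 7.0000
seg 2 [51.3°–157.2°] simple-harmonic, h=-6: full span → s += -6 → s = 1.0000
seg 3 [157.2°–245.6°] dwell: s stays 1.0000
seg 4 [245.6°–278.7°] cycloidal, h=5: θ=269.1° here. β=23.5, B=33.1. 5·(0.7100 − sin(2π·0.7100)/(2π)) = 4.3206 → s = 5.3206

5.3206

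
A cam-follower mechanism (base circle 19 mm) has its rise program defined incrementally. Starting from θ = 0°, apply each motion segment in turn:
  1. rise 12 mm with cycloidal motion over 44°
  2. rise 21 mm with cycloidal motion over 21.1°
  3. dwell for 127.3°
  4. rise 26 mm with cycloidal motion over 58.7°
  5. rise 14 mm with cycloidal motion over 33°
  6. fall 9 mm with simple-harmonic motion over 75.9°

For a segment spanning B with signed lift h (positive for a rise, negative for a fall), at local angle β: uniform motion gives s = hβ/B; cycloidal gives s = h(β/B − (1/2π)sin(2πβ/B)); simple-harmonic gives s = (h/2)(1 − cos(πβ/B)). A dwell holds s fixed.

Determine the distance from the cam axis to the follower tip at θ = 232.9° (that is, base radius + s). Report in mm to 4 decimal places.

seg 1 [0°–44°] cycloidal, h=12: full span → s += 12 → s = 12.0000
seg 2 [44°–65.1°] cycloidal, h=21: full span → s += 21 → s = 33.0000
seg 3 [65.1°–192.4°] dwell: s stays 33.0000
seg 4 [192.4°–251.1°] cycloidal, h=26: θ=232.9° here. β=40.5, B=58.7. 26·(0.6899 − sin(2π·0.6899)/(2π)) = 21.7856 → s = 54.7856
radial distance = base radius + s = 19 + 54.7856 = 73.7856

73.7856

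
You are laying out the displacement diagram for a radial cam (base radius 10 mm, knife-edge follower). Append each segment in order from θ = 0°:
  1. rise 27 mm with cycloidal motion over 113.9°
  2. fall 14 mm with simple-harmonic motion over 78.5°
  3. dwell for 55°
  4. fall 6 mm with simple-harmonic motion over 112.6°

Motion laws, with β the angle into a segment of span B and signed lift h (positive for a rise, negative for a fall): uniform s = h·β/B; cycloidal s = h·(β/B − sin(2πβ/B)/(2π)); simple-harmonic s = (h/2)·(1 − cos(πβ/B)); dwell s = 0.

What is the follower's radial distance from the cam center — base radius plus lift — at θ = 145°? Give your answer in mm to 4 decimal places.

seg 1 [0°–113.9°] cycloidal, h=27: full span → s += 27 → s = 27.0000
seg 2 [113.9°–192.4°] simple-harmonic, h=-14: θ=145° here. β=31.1, B=78.5. -14/2·(1 − cos(π·0.3962)) = -4.7571 → s = 22.2429
radial distance = base radius + s = 10 + 22.2429 = 32.2429

32.2429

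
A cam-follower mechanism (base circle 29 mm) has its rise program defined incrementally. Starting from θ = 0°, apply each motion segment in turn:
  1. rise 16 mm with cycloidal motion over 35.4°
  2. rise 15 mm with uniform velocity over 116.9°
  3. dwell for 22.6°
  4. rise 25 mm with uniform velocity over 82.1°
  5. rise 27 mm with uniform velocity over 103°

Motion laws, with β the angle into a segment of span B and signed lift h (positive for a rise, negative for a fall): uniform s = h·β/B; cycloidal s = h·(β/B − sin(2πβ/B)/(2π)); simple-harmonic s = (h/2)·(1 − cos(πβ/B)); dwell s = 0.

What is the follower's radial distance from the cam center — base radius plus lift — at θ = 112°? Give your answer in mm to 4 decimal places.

seg 1 [0°–35.4°] cycloidal, h=16: full span → s += 16 → s = 16.0000
seg 2 [35.4°–152.3°] uniform, h=15: θ=112° here. β=76.6, B=116.9. 15·76.6/116.9 = 9.8289 → s = 25.8289
radial distance = base radius + s = 29 + 25.8289 = 54.8289

54.8289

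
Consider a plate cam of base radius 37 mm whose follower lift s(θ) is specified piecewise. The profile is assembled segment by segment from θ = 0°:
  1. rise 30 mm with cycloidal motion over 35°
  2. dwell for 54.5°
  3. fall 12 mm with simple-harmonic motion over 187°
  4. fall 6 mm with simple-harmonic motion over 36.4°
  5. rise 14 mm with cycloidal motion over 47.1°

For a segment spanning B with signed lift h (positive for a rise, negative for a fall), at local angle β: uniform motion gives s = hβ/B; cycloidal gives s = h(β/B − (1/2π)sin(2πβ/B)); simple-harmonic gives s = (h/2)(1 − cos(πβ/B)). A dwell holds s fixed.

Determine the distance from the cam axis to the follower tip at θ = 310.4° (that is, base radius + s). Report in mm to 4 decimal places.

seg 1 [0°–35°] cycloidal, h=30: full span → s += 30 → s = 30.0000
seg 2 [35°–89.5°] dwell: s stays 30.0000
seg 3 [89.5°–276.5°] simple-harmonic, h=-12: full span → s += -12 → s = 18.0000
seg 4 [276.5°–312.9°] simple-harmonic, h=-6: θ=310.4° here. β=33.9, B=36.4. -6/2·(1 − cos(π·0.9313)) = -5.9304 → s = 12.0696
radial distance = base radius + s = 37 + 12.0696 = 49.0696

49.0696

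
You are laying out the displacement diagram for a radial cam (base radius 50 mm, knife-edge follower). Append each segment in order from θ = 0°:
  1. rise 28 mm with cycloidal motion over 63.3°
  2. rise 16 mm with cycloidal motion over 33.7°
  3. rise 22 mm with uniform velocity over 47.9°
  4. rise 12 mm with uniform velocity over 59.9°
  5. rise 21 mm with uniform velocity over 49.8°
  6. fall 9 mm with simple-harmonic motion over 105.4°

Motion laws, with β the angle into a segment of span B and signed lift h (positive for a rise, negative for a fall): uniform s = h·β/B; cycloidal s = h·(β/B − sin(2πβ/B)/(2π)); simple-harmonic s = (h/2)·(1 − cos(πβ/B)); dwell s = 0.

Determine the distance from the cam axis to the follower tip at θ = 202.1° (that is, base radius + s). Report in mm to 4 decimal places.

seg 1 [0°–63.3°] cycloidal, h=28: full span → s += 28 → s = 28.0000
seg 2 [63.3°–97°] cycloidal, h=16: full span → s += 16 → s = 44.0000
seg 3 [97°–144.9°] uniform, h=22: full span → s += 22 → s = 66.0000
seg 4 [144.9°–204.8°] uniform, h=12: θ=202.1° here. β=57.2, B=59.9. 12·57.2/59.9 = 11.4591 → s = 77.4591
radial distance = base radius + s = 50 + 77.4591 = 127.4591

127.4591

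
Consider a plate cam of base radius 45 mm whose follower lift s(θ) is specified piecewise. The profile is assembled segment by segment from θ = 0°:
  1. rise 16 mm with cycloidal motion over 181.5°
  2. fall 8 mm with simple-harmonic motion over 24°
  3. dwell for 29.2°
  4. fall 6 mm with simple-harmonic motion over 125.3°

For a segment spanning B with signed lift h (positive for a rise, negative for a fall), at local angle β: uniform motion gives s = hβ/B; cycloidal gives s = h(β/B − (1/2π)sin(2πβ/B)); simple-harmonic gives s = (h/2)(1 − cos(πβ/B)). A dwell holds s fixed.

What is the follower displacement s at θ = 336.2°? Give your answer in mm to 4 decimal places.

seg 1 [0°–181.5°] cycloidal, h=16: full span → s += 16 → s = 16.0000
seg 2 [181.5°–205.5°] simple-harmonic, h=-8: full span → s += -8 → s = 8.0000
seg 3 [205.5°–234.7°] dwell: s stays 8.0000
seg 4 [234.7°–360°] simple-harmonic, h=-6: θ=336.2° here. β=101.5, B=125.3. -6/2·(1 − cos(π·0.8101)) = -5.4815 → s = 2.5185

2.5185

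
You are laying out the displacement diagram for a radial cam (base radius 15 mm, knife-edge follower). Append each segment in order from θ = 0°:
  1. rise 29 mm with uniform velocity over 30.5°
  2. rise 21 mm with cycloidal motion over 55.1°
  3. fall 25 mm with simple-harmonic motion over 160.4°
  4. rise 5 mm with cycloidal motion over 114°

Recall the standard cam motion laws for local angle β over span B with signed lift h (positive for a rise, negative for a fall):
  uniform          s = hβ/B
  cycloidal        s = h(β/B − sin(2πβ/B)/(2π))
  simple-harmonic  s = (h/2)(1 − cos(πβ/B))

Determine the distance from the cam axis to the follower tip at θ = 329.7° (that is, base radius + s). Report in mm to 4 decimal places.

seg 1 [0°–30.5°] uniform, h=29: full span → s += 29 → s = 29.0000
seg 2 [30.5°–85.6°] cycloidal, h=21: full span → s += 21 → s = 50.0000
seg 3 [85.6°–246°] simple-harmonic, h=-25: full span → s += -25 → s = 25.0000
seg 4 [246°–360°] cycloidal, h=5: θ=329.7° here. β=83.7, B=114. 5·(0.7342 − sin(2π·0.7342)/(2π)) = 4.4629 → s = 29.4629
radial distance = base radius + s = 15 + 29.4629 = 44.4629

44.4629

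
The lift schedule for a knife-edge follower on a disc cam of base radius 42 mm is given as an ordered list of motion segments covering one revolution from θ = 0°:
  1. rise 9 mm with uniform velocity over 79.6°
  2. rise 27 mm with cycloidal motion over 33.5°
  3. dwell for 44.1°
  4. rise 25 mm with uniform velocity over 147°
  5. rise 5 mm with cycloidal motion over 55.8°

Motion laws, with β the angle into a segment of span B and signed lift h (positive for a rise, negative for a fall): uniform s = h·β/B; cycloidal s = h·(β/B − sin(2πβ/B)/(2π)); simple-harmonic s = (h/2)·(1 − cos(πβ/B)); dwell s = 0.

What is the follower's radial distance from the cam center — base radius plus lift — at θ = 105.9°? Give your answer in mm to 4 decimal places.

seg 1 [0°–79.6°] uniform, h=9: full span → s += 9 → s = 9.0000
seg 2 [79.6°–113.1°] cycloidal, h=27: θ=105.9° here. β=26.3, B=33.5. 27·(0.7851 − sin(2π·0.7851)/(2π)) = 25.3903 → s = 34.3903
radial distance = base radius + s = 42 + 34.3903 = 76.3903

76.3903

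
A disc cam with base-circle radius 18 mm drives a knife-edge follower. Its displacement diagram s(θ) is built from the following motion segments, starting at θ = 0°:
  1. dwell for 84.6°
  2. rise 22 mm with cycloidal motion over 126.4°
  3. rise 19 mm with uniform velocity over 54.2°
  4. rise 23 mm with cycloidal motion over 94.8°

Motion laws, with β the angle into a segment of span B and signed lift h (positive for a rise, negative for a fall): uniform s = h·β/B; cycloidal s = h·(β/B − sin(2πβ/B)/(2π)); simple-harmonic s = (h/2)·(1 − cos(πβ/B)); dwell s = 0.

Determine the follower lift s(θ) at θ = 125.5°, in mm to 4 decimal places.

seg 1 [0°–84.6°] dwell: s stays 0.0000
seg 2 [84.6°–211°] cycloidal, h=22: θ=125.5° here. β=40.9, B=126.4. 22·(0.3236 − sin(2π·0.3236)/(2π)) = 3.9848 → s = 3.9848

3.9848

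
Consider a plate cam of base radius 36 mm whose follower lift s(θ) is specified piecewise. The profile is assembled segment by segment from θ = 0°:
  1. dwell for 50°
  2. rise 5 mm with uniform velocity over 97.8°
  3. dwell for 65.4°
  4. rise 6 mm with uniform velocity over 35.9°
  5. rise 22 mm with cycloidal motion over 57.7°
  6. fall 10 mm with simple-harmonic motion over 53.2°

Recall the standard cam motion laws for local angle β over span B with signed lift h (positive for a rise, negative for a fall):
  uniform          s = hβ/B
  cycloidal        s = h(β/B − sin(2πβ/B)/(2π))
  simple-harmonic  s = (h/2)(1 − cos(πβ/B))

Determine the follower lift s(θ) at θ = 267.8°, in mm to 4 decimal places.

seg 1 [0°–50°] dwell: s stays 0.0000
seg 2 [50°–147.8°] uniform, h=5: full span → s += 5 → s = 5.0000
seg 3 [147.8°–213.2°] dwell: s stays 5.0000
seg 4 [213.2°–249.1°] uniform, h=6: full span → s += 6 → s = 11.0000
seg 5 [249.1°–306.8°] cycloidal, h=22: θ=267.8° here. β=18.7, B=57.7. 22·(0.3241 − sin(2π·0.3241)/(2π)) = 4.0012 → s = 15.0012

15.0012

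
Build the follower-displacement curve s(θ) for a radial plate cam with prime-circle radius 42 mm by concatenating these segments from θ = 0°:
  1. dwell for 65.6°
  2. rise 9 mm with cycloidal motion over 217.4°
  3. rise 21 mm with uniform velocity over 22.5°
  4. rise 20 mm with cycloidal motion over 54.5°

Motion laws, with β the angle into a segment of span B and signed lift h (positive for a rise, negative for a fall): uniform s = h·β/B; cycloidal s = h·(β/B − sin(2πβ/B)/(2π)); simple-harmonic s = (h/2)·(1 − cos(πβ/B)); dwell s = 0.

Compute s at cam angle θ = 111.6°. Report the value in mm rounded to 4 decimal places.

seg 1 [0°–65.6°] dwell: s stays 0.0000
seg 2 [65.6°–283°] cycloidal, h=9: θ=111.6° here. β=46, B=217.4. 9·(0.2116 − sin(2π·0.2116)/(2π)) = 0.5134 → s = 0.5134

0.5134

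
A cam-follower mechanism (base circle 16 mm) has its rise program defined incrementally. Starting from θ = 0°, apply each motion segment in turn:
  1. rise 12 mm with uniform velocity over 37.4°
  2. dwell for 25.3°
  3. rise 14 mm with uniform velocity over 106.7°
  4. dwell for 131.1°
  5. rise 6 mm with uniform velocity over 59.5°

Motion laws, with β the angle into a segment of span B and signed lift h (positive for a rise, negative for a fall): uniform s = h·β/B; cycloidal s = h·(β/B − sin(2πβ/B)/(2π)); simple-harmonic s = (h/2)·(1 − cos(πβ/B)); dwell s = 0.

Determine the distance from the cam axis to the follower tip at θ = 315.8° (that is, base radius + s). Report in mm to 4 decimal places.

seg 1 [0°–37.4°] uniform, h=12: full span → s += 12 → s = 12.0000
seg 2 [37.4°–62.7°] dwell: s stays 12.0000
seg 3 [62.7°–169.4°] uniform, h=14: full span → s += 14 → s = 26.0000
seg 4 [169.4°–300.5°] dwell: s stays 26.0000
seg 5 [300.5°–360°] uniform, h=6: θ=315.8° here. β=15.3, B=59.5. 6·15.3/59.5 = 1.5429 → s = 27.5429
radial distance = base radius + s = 16 + 27.5429 = 43.5429

43.5429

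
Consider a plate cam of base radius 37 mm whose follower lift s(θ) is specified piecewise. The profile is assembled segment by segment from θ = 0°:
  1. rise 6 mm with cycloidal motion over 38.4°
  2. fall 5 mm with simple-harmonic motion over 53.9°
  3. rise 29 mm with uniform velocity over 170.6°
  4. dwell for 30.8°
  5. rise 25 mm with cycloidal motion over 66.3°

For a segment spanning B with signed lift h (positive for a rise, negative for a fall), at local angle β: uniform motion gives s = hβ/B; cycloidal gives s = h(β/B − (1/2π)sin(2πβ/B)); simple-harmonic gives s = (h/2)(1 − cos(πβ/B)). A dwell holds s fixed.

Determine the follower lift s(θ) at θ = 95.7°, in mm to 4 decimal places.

seg 1 [0°–38.4°] cycloidal, h=6: full span → s += 6 → s = 6.0000
seg 2 [38.4°–92.3°] simple-harmonic, h=-5: full span → s += -5 → s = 1.0000
seg 3 [92.3°–262.9°] uniform, h=29: θ=95.7° here. β=3.4, B=170.6. 29·3.4/170.6 = 0.5780 → s = 1.5780

1.5780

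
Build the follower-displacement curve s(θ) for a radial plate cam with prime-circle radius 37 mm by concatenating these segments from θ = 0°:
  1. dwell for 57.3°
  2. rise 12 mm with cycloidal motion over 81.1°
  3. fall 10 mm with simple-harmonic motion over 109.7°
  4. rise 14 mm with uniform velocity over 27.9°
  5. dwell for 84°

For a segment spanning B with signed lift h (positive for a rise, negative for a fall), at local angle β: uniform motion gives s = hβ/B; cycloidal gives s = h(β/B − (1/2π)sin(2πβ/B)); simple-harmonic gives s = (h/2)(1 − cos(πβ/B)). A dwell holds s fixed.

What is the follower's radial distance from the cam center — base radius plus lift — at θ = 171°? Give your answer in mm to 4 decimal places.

seg 1 [0°–57.3°] dwell: s stays 0.0000
seg 2 [57.3°–138.4°] cycloidal, h=12: full span → s += 12 → s = 12.0000
seg 3 [138.4°–248.1°] simple-harmonic, h=-10: θ=171° here. β=32.6, B=109.7. -10/2·(1 − cos(π·0.2972)) = -2.0253 → s = 9.9747
radial distance = base radius + s = 37 + 9.9747 = 46.9747

46.9747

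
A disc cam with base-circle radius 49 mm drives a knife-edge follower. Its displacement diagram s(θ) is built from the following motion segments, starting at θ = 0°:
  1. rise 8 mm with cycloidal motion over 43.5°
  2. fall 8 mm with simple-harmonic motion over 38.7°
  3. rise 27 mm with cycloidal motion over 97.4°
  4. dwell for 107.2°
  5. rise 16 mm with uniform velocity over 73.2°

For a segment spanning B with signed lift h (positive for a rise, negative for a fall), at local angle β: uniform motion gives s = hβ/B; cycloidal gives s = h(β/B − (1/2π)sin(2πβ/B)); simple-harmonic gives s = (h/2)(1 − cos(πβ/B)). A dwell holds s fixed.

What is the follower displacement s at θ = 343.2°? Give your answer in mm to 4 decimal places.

seg 1 [0°–43.5°] cycloidal, h=8: full span → s += 8 → s = 8.0000
seg 2 [43.5°–82.2°] simple-harmonic, h=-8: full span → s += -8 → s = 0.0000
seg 3 [82.2°–179.6°] cycloidal, h=27: full span → s += 27 → s = 27.0000
seg 4 [179.6°–286.8°] dwell: s stays 27.0000
seg 5 [286.8°–360°] uniform, h=16: θ=343.2° here. β=56.4, B=73.2. 16·56.4/73.2 = 12.3279 → s = 39.3279

39.3279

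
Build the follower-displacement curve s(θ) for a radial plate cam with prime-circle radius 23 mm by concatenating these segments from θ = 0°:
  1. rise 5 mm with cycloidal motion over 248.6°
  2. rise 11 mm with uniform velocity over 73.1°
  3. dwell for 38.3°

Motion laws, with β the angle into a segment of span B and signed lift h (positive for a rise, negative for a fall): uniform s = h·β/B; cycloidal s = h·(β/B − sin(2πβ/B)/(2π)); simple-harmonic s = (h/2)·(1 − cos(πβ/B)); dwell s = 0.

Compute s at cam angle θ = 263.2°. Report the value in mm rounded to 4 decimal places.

seg 1 [0°–248.6°] cycloidal, h=5: full span → s += 5 → s = 5.0000
seg 2 [248.6°–321.7°] uniform, h=11: θ=263.2° here. β=14.6, B=73.1. 11·14.6/73.1 = 2.1970 → s = 7.1970

7.1970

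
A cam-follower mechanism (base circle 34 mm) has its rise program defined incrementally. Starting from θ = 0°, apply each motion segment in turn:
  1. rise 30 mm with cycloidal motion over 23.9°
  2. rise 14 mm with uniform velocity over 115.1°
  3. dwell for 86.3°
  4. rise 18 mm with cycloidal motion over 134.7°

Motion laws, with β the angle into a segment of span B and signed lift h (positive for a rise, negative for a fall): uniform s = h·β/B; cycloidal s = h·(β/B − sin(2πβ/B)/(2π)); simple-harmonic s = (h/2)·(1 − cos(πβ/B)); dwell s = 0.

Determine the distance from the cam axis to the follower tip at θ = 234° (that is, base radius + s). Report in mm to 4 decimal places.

seg 1 [0°–23.9°] cycloidal, h=30: full span → s += 30 → s = 30.0000
seg 2 [23.9°–139°] uniform, h=14: full span → s += 14 → s = 44.0000
seg 3 [139°–225.3°] dwell: s stays 44.0000
seg 4 [225.3°–360°] cycloidal, h=18: θ=234° here. β=8.7, B=134.7. 18·(0.0646 − sin(2π·0.0646)/(2π)) = 0.0316 → s = 44.0316
radial distance = base radius + s = 34 + 44.0316 = 78.0316

78.0316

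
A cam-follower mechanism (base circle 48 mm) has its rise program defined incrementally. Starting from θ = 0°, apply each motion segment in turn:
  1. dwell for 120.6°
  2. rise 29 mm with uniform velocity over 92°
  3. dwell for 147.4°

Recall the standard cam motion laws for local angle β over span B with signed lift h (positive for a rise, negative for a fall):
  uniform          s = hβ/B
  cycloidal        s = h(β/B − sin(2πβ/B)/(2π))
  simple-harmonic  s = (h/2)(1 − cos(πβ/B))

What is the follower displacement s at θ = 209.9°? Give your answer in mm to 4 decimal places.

seg 1 [0°–120.6°] dwell: s stays 0.0000
seg 2 [120.6°–212.6°] uniform, h=29: θ=209.9° here. β=89.3, B=92. 29·89.3/92 = 28.1489 → s = 28.1489

28.1489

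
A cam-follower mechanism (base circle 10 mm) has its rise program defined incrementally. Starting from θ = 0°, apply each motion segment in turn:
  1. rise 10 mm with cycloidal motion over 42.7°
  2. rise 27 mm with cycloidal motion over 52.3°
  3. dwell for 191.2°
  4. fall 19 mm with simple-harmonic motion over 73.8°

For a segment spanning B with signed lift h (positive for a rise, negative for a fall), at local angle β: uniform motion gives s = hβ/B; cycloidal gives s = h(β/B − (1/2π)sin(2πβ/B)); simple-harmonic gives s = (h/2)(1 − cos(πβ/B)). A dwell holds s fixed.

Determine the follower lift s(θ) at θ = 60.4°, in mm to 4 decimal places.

seg 1 [0°–42.7°] cycloidal, h=10: full span → s += 10 → s = 10.0000
seg 2 [42.7°–95°] cycloidal, h=27: θ=60.4° here. β=17.7, B=52.3. 27·(0.3384 − sin(2π·0.3384)/(2π)) = 5.4869 → s = 15.4869

15.4869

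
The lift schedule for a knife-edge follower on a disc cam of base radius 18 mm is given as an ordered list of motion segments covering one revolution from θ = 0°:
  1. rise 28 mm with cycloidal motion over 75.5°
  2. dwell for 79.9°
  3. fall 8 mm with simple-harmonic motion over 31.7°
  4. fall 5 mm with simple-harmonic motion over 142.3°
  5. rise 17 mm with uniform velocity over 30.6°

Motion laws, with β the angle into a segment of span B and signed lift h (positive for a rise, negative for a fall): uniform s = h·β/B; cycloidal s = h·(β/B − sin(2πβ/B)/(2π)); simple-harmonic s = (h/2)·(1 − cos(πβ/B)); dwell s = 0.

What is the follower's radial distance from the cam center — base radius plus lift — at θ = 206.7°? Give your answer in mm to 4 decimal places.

seg 1 [0°–75.5°] cycloidal, h=28: full span → s += 28 → s = 28.0000
seg 2 [75.5°–155.4°] dwell: s stays 28.0000
seg 3 [155.4°–187.1°] simple-harmonic, h=-8: full span → s += -8 → s = 20.0000
seg 4 [187.1°–329.4°] simple-harmonic, h=-5: θ=206.7° here. β=19.6, B=142.3. -5/2·(1 − cos(π·0.1377)) = -0.2304 → s = 19.7696
radial distance = base radius + s = 18 + 19.7696 = 37.7696

37.7696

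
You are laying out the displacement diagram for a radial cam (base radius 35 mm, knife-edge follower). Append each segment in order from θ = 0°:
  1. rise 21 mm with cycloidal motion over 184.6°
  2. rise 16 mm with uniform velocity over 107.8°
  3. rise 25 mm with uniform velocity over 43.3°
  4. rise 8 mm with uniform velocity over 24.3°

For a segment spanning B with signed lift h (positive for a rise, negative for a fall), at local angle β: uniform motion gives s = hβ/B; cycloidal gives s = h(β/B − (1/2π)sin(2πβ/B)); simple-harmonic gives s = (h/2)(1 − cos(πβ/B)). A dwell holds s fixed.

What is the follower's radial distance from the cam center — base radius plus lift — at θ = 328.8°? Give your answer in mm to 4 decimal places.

seg 1 [0°–184.6°] cycloidal, h=21: full span → s += 21 → s = 21.0000
seg 2 [184.6°–292.4°] uniform, h=16: full span → s += 16 → s = 37.0000
seg 3 [292.4°–335.7°] uniform, h=25: θ=328.8° here. β=36.4, B=43.3. 25·36.4/43.3 = 21.0162 → s = 58.0162
radial distance = base radius + s = 35 + 58.0162 = 93.0162

93.0162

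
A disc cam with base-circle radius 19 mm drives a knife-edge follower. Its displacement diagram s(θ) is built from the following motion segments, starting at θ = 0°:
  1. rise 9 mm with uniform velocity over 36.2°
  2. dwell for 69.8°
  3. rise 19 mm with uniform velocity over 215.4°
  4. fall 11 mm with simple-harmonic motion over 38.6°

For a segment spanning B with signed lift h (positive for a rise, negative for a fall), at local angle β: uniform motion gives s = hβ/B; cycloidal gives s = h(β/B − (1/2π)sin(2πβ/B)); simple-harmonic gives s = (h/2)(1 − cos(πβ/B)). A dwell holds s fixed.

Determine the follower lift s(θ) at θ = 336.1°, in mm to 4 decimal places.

seg 1 [0°–36.2°] uniform, h=9: full span → s += 9 → s = 9.0000
seg 2 [36.2°–106°] dwell: s stays 9.0000
seg 3 [106°–321.4°] uniform, h=19: full span → s += 19 → s = 28.0000
seg 4 [321.4°–360°] simple-harmonic, h=-11: θ=336.1° here. β=14.7, B=38.6. -11/2·(1 − cos(π·0.3808)) = -3.4886 → s = 24.5114

24.5114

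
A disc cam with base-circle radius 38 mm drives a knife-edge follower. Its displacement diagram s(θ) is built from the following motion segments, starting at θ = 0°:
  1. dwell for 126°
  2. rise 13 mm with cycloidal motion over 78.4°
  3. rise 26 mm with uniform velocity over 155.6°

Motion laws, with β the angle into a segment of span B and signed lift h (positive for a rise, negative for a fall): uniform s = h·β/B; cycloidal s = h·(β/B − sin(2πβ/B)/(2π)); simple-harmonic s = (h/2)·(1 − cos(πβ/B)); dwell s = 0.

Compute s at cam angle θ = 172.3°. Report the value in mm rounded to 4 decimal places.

seg 1 [0°–126°] dwell: s stays 0.0000
seg 2 [126°–204.4°] cycloidal, h=13: θ=172.3° here. β=46.3, B=78.4. 13·(0.5906 − sin(2π·0.5906)/(2π)) = 8.7921 → s = 8.7921

8.7921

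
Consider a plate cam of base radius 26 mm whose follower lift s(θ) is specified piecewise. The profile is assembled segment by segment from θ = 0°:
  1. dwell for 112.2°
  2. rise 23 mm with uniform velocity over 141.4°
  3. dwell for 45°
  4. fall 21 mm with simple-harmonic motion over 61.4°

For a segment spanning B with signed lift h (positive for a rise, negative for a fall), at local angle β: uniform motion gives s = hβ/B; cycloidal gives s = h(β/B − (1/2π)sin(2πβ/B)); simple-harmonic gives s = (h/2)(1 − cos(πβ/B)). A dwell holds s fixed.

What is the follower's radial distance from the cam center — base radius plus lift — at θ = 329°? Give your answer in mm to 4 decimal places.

seg 1 [0°–112.2°] dwell: s stays 0.0000
seg 2 [112.2°–253.6°] uniform, h=23: full span → s += 23 → s = 23.0000
seg 3 [253.6°–298.6°] dwell: s stays 23.0000
seg 4 [298.6°–360°] simple-harmonic, h=-21: θ=329° here. β=30.4, B=61.4. -21/2·(1 − cos(π·0.4951)) = -10.3388 → s = 12.6612
radial distance = base radius + s = 26 + 12.6612 = 38.6612

38.6612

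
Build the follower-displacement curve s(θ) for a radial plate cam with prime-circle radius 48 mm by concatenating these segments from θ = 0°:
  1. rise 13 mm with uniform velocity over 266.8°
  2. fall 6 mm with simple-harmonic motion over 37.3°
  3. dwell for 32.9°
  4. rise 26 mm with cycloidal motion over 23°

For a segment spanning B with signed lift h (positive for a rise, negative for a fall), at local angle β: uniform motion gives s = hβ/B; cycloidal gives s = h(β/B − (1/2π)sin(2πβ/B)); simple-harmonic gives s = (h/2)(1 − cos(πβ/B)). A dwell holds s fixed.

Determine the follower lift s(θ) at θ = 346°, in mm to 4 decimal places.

seg 1 [0°–266.8°] uniform, h=13: full span → s += 13 → s = 13.0000
seg 2 [266.8°–304.1°] simple-harmonic, h=-6: full span → s += -6 → s = 7.0000
seg 3 [304.1°–337°] dwell: s stays 7.0000
seg 4 [337°–360°] cycloidal, h=26: θ=346° here. β=9, B=23. 26·(0.3913 − sin(2π·0.3913)/(2π)) = 7.5625 → s = 14.5625

14.5625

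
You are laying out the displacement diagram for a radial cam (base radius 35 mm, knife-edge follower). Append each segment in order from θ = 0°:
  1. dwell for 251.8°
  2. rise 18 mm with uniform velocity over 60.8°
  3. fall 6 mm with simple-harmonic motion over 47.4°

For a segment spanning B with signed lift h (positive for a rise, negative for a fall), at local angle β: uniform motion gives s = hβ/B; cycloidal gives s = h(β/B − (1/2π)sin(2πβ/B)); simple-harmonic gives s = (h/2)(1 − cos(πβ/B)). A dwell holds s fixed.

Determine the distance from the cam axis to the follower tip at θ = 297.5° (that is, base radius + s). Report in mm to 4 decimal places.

seg 1 [0°–251.8°] dwell: s stays 0.0000
seg 2 [251.8°–312.6°] uniform, h=18: θ=297.5° here. β=45.7, B=60.8. 18·45.7/60.8 = 13.5296 → s = 13.5296
radial distance = base radius + s = 35 + 13.5296 = 48.5296

48.5296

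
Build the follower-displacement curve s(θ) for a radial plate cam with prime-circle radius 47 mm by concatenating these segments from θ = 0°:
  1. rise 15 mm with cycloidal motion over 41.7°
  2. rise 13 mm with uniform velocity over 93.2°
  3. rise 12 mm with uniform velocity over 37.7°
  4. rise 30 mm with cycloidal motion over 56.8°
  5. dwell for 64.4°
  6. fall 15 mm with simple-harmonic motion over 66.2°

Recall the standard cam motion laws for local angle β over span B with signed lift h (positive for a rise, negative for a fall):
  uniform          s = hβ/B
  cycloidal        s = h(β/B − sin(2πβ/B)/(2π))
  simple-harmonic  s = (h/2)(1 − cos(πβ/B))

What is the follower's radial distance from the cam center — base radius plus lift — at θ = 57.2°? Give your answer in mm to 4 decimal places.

seg 1 [0°–41.7°] cycloidal, h=15: full span → s += 15 → s = 15.0000
seg 2 [41.7°–134.9°] uniform, h=13: θ=57.2° here. β=15.5, B=93.2. 13·15.5/93.2 = 2.1620 → s = 17.1620
radial distance = base radius + s = 47 + 17.1620 = 64.1620

64.1620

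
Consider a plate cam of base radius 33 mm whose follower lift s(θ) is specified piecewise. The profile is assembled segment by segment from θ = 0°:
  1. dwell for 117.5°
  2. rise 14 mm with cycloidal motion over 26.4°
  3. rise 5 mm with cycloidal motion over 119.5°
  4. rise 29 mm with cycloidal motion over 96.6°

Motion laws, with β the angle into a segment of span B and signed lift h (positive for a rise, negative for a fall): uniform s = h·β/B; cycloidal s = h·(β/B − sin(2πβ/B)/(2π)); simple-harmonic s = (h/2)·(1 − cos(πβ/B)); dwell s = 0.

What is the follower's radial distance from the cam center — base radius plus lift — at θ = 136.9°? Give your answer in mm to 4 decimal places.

seg 1 [0°–117.5°] dwell: s stays 0.0000
seg 2 [117.5°–143.9°] cycloidal, h=14: θ=136.9° here. β=19.4, B=26.4. 14·(0.7348 − sin(2π·0.7348)/(2π)) = 12.5060 → s = 12.5060
radial distance = base radius + s = 33 + 12.5060 = 45.5060

45.5060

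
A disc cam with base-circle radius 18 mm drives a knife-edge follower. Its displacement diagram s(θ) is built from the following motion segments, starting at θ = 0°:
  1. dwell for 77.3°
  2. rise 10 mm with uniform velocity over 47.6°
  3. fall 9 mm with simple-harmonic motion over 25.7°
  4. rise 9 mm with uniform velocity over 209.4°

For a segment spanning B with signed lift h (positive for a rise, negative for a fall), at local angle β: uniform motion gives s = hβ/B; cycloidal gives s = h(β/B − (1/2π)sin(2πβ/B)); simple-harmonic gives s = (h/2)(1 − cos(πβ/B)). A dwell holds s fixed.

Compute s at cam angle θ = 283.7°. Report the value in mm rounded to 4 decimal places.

seg 1 [0°–77.3°] dwell: s stays 0.0000
seg 2 [77.3°–124.9°] uniform, h=10: full span → s += 10 → s = 10.0000
seg 3 [124.9°–150.6°] simple-harmonic, h=-9: full span → s += -9 → s = 1.0000
seg 4 [150.6°–360°] uniform, h=9: θ=283.7° here. β=133.1, B=209.4. 9·133.1/209.4 = 5.7206 → s = 6.7206

6.7206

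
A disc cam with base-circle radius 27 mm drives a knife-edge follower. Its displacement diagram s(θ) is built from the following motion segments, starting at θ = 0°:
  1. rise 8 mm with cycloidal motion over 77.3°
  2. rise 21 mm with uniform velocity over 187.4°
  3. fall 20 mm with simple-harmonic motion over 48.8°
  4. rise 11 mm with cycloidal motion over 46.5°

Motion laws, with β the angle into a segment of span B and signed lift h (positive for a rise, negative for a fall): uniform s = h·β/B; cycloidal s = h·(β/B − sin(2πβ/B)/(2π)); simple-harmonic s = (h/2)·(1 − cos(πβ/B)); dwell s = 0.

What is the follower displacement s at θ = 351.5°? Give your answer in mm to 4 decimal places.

seg 1 [0°–77.3°] cycloidal, h=8: full span → s += 8 → s = 8.0000
seg 2 [77.3°–264.7°] uniform, h=21: full span → s += 21 → s = 29.0000
seg 3 [264.7°–313.5°] simple-harmonic, h=-20: full span → s += -20 → s = 9.0000
seg 4 [313.5°–360°] cycloidal, h=11: θ=351.5° here. β=38, B=46.5. 11·(0.8172 − sin(2π·0.8172)/(2π)) = 10.5862 → s = 19.5862

19.5862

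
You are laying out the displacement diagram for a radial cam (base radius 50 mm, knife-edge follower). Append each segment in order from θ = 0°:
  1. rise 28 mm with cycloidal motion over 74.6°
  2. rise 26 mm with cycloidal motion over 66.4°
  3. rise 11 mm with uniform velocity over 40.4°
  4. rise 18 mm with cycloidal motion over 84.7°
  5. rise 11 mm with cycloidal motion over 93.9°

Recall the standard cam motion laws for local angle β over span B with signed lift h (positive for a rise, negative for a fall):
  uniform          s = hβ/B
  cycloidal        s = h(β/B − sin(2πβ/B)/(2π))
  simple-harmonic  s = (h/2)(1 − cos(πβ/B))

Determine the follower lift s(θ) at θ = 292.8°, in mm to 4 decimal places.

seg 1 [0°–74.6°] cycloidal, h=28: full span → s += 28 → s = 28.0000
seg 2 [74.6°–141°] cycloidal, h=26: full span → s += 26 → s = 54.0000
seg 3 [141°–181.4°] uniform, h=11: full span → s += 11 → s = 65.0000
seg 4 [181.4°–266.1°] cycloidal, h=18: full span → s += 18 → s = 83.0000
seg 5 [266.1°–360°] cycloidal, h=11: θ=292.8° here. β=26.7, B=93.9. 11·(0.2843 − sin(2π·0.2843)/(2π)) = 1.4177 → s = 84.4177

84.4177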